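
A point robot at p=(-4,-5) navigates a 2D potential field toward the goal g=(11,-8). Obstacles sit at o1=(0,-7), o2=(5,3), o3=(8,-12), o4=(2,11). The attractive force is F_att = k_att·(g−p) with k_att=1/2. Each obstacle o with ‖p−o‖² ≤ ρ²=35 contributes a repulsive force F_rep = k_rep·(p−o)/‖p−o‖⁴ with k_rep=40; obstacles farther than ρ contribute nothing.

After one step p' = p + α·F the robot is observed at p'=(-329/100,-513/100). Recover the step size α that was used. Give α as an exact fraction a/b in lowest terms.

α = 1/10

F_att = 1/2·(g−p) = 1/2·(15,-3) = (7.5000,-1.5000)
o1: d²=20 ≤ ρ²=35; F_rep = 40·(-4,2)/20² = (-0.4000,0.2000)
o2: d²=145 > ρ²=35 → inactive
o3: d²=193 > ρ²=35 → inactive
o4: d²=292 > ρ²=35 → inactive
F = F_att + ΣF_rep = (7.1000,-1.3000)
Δp = p'−p = (0.7100,-0.1300); α = Δx/Fx = (71/100) / (71/10) = 1/10
check: Δy/Fy = (-13/100) / (-13/10) = 1/10 ✓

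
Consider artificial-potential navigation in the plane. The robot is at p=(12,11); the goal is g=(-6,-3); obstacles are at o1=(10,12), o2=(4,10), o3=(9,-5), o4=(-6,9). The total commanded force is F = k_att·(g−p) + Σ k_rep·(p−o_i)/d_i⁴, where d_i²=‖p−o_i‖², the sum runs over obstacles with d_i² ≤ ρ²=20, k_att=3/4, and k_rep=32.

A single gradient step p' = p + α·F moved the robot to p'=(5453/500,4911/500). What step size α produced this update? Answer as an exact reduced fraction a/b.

F_att = 3/4·(g−p) = 3/4·(-18,-14) = (-13.5000,-10.5000)
o1: d²=5 ≤ ρ²=20; F_rep = 32·(2,-1)/5² = (2.5600,-1.2800)
o2: d²=65 > ρ²=20 → inactive
o3: d²=265 > ρ²=20 → inactive
o4: d²=328 > ρ²=20 → inactive
F = F_att + ΣF_rep = (-10.9400,-11.7800)
Δp = p'−p = (-1.0940,-1.1780); α = Δx/Fx = (-547/500) / (-547/50) = 1/10
check: Δy/Fy = (-589/500) / (-589/50) = 1/10 ✓

α = 1/10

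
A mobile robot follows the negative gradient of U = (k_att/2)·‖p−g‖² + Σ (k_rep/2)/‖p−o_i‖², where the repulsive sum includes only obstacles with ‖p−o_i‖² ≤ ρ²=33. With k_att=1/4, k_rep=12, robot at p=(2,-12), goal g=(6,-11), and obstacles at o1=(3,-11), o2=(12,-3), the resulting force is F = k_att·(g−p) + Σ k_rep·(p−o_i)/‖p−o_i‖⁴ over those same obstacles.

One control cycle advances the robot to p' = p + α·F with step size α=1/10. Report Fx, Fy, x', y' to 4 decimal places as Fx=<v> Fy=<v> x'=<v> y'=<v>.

F_att = 1/4·(g−p) = 1/4·(4,1) = (1.0000,0.2500)
o1: d²=2 ≤ ρ²=33; F_rep = 12·(-1,-1)/2² = (-3.0000,-3.0000)
o2: d²=181 > ρ²=33 → inactive
F = F_att + ΣF_rep = (-2.0000,-2.7500)
p' = p + 1/10·F = (1.8000,-12.2750)

Fx=-2.0000 Fy=-2.7500 x'=1.8000 y'=-12.2750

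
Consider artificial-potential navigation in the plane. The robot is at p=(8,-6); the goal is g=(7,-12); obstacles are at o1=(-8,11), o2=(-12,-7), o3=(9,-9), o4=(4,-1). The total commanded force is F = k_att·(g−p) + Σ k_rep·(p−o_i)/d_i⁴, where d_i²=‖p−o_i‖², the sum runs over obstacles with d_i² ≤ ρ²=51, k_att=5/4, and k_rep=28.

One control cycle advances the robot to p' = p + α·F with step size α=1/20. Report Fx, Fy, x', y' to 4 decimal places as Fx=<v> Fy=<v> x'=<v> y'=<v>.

F_att = 5/4·(g−p) = 5/4·(-1,-6) = (-1.2500,-7.5000)
o1: d²=545 > ρ²=51 → inactive
o2: d²=401 > ρ²=51 → inactive
o3: d²=10 ≤ ρ²=51; F_rep = 28·(-1,3)/10² = (-0.2800,0.8400)
o4: d²=41 ≤ ρ²=51; F_rep = 28·(4,-5)/41² = (0.0666,-0.0833)
F = F_att + ΣF_rep = (-1.4634,-6.7433)
p' = p + 1/20·F = (7.9268,-6.3372)

Fx=-1.4634 Fy=-6.7433 x'=7.9268 y'=-6.3372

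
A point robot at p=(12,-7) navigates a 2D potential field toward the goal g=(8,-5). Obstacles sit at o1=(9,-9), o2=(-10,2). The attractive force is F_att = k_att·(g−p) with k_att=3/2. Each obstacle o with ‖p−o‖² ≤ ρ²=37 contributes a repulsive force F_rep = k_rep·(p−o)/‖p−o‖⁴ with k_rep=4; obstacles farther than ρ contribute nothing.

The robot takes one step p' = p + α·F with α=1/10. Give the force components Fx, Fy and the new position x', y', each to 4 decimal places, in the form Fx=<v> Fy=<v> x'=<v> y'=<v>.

Fx=-5.9290 Fy=3.0473 x'=11.4071 y'=-6.6953

F_att = 3/2·(g−p) = 3/2·(-4,2) = (-6.0000,3.0000)
o1: d²=13 ≤ ρ²=37; F_rep = 4·(3,2)/13² = (0.0710,0.0473)
o2: d²=565 > ρ²=37 → inactive
F = F_att + ΣF_rep = (-5.9290,3.0473)
p' = p + 1/10·F = (11.4071,-6.6953)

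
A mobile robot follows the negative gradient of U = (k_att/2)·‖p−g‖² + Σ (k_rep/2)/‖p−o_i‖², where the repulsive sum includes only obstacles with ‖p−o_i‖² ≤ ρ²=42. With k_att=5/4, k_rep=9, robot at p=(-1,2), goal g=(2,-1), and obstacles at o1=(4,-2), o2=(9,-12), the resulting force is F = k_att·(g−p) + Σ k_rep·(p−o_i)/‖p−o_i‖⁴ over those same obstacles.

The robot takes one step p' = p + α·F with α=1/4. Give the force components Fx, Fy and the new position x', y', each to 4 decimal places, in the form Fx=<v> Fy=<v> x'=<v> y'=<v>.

Fx=3.7232 Fy=-3.7286 x'=-0.0692 y'=1.0679

F_att = 5/4·(g−p) = 5/4·(3,-3) = (3.7500,-3.7500)
o1: d²=41 ≤ ρ²=42; F_rep = 9·(-5,4)/41² = (-0.0268,0.0214)
o2: d²=296 > ρ²=42 → inactive
F = F_att + ΣF_rep = (3.7232,-3.7286)
p' = p + 1/4·F = (-0.0692,1.0679)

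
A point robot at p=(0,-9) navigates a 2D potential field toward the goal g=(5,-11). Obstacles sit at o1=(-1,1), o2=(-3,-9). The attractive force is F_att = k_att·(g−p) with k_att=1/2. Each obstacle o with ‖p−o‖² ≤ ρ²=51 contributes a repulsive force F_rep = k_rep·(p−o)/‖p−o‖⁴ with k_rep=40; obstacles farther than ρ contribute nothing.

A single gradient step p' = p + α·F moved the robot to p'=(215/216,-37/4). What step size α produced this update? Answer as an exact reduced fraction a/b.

F_att = 1/2·(g−p) = 1/2·(5,-2) = (2.5000,-1.0000)
o1: d²=101 > ρ²=51 → inactive
o2: d²=9 ≤ ρ²=51; F_rep = 40·(3,0)/9² = (1.4815,0.0000)
F = F_att + ΣF_rep = (3.9815,-1.0000)
Δp = p'−p = (0.9954,-0.2500); α = Δx/Fx = (215/216) / (215/54) = 1/4
check: Δy/Fy = (-1/4) / (-1) = 1/4 ✓

α = 1/4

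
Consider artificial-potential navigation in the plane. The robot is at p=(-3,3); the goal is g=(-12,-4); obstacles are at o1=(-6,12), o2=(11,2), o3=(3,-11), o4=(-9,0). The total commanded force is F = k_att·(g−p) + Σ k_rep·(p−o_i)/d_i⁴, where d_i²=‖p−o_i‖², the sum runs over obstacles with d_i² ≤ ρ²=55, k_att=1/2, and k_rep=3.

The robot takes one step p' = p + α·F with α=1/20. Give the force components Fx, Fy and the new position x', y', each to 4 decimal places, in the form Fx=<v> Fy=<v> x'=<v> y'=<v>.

F_att = 1/2·(g−p) = 1/2·(-9,-7) = (-4.5000,-3.5000)
o1: d²=90 > ρ²=55 → inactive
o2: d²=197 > ρ²=55 → inactive
o3: d²=232 > ρ²=55 → inactive
o4: d²=45 ≤ ρ²=55; F_rep = 3·(6,3)/45² = (0.0089,0.0044)
F = F_att + ΣF_rep = (-4.4911,-3.4956)
p' = p + 1/20·F = (-3.2246,2.8252)

Fx=-4.4911 Fy=-3.4956 x'=-3.2246 y'=2.8252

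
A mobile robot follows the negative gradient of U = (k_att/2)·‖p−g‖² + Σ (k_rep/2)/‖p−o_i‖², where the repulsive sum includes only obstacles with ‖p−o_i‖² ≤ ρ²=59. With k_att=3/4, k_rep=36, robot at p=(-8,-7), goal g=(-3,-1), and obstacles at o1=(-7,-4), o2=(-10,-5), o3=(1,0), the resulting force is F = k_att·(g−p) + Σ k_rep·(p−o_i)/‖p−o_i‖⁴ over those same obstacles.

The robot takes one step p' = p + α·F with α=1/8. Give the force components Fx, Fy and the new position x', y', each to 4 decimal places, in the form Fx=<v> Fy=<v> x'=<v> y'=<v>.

F_att = 3/4·(g−p) = 3/4·(5,6) = (3.7500,4.5000)
o1: d²=10 ≤ ρ²=59; F_rep = 36·(-1,-3)/10² = (-0.3600,-1.0800)
o2: d²=8 ≤ ρ²=59; F_rep = 36·(2,-2)/8² = (1.1250,-1.1250)
o3: d²=130 > ρ²=59 → inactive
F = F_att + ΣF_rep = (4.5150,2.2950)
p' = p + 1/8·F = (-7.4356,-6.7131)

Fx=4.5150 Fy=2.2950 x'=-7.4356 y'=-6.7131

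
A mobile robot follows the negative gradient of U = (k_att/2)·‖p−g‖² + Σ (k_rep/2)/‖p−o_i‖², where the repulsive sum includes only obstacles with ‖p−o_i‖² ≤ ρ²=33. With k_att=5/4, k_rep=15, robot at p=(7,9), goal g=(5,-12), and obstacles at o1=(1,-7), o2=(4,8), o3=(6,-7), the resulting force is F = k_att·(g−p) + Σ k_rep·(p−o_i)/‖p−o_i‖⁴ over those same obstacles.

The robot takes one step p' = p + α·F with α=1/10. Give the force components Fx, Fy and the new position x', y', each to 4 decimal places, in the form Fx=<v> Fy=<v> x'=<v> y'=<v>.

F_att = 5/4·(g−p) = 5/4·(-2,-21) = (-2.5000,-26.2500)
o1: d²=292 > ρ²=33 → inactive
o2: d²=10 ≤ ρ²=33; F_rep = 15·(3,1)/10² = (0.4500,0.1500)
o3: d²=257 > ρ²=33 → inactive
F = F_att + ΣF_rep = (-2.0500,-26.1000)
p' = p + 1/10·F = (6.7950,6.3900)

Fx=-2.0500 Fy=-26.1000 x'=6.7950 y'=6.3900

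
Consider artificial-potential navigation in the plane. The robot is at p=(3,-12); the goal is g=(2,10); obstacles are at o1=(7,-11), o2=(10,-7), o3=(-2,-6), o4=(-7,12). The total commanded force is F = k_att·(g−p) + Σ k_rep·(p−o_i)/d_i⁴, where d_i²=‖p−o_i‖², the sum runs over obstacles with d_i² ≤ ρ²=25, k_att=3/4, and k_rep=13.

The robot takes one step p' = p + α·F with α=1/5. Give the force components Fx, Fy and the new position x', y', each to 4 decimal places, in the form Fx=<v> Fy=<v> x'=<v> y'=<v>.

Fx=-0.9299 Fy=16.4550 x'=2.8140 y'=-8.7090

F_att = 3/4·(g−p) = 3/4·(-1,22) = (-0.7500,16.5000)
o1: d²=17 ≤ ρ²=25; F_rep = 13·(-4,-1)/17² = (-0.1799,-0.0450)
o2: d²=74 > ρ²=25 → inactive
o3: d²=61 > ρ²=25 → inactive
o4: d²=676 > ρ²=25 → inactive
F = F_att + ΣF_rep = (-0.9299,16.4550)
p' = p + 1/5·F = (2.8140,-8.7090)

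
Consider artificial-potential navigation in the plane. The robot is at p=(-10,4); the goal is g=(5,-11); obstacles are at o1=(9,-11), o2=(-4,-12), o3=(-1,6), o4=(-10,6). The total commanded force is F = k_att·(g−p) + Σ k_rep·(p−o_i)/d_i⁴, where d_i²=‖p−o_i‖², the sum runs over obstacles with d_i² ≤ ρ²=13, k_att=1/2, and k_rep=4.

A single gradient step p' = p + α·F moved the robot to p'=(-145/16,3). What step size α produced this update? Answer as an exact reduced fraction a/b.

α = 1/8

F_att = 1/2·(g−p) = 1/2·(15,-15) = (7.5000,-7.5000)
o1: d²=586 > ρ²=13 → inactive
o2: d²=292 > ρ²=13 → inactive
o3: d²=85 > ρ²=13 → inactive
o4: d²=4 ≤ ρ²=13; F_rep = 4·(0,-2)/4² = (0.0000,-0.5000)
F = F_att + ΣF_rep = (7.5000,-8.0000)
Δp = p'−p = (0.9375,-1.0000); α = Δx/Fx = (15/16) / (15/2) = 1/8
check: Δy/Fy = (-1) / (-8) = 1/8 ✓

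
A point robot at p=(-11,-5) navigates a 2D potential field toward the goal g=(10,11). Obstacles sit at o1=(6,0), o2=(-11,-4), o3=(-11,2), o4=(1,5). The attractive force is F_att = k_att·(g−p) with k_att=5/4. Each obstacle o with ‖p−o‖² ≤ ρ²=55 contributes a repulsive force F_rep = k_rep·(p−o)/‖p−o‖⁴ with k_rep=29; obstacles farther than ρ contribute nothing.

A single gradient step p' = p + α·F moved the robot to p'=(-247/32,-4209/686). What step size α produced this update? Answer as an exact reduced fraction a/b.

F_att = 5/4·(g−p) = 5/4·(21,16) = (26.2500,20.0000)
o1: d²=314 > ρ²=55 → inactive
o2: d²=1 ≤ ρ²=55; F_rep = 29·(0,-1)/1² = (0.0000,-29.0000)
o3: d²=49 ≤ ρ²=55; F_rep = 29·(0,-7)/49² = (0.0000,-0.0845)
o4: d²=244 > ρ²=55 → inactive
F = F_att + ΣF_rep = (26.2500,-9.0845)
Δp = p'−p = (3.2812,-1.1356); α = Δx/Fx = (105/32) / (105/4) = 1/8
check: Δy/Fy = (-779/686) / (-3116/343) = 1/8 ✓

α = 1/8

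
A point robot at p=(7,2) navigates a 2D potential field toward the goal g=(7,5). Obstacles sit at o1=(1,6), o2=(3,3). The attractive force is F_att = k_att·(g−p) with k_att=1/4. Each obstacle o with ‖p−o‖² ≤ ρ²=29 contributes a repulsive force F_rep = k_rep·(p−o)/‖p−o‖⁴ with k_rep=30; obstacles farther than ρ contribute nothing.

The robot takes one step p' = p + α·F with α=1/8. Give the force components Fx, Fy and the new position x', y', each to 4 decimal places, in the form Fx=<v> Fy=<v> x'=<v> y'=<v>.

F_att = 1/4·(g−p) = 1/4·(0,3) = (0.0000,0.7500)
o1: d²=52 > ρ²=29 → inactive
o2: d²=17 ≤ ρ²=29; F_rep = 30·(4,-1)/17² = (0.4152,-0.1038)
F = F_att + ΣF_rep = (0.4152,0.6462)
p' = p + 1/8·F = (7.0519,2.0808)

Fx=0.4152 Fy=0.6462 x'=7.0519 y'=2.0808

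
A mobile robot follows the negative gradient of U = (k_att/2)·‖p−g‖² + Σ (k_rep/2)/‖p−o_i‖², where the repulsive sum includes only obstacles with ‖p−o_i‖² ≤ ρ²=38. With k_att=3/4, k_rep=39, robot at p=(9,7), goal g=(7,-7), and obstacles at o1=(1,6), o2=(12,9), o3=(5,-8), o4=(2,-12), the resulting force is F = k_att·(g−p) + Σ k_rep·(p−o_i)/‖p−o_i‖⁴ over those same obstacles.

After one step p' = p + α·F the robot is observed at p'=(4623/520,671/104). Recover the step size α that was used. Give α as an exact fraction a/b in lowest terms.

F_att = 3/4·(g−p) = 3/4·(-2,-14) = (-1.5000,-10.5000)
o1: d²=65 > ρ²=38 → inactive
o2: d²=13 ≤ ρ²=38; F_rep = 39·(-3,-2)/13² = (-0.6923,-0.4615)
o3: d²=241 > ρ²=38 → inactive
o4: d²=410 > ρ²=38 → inactive
F = F_att + ΣF_rep = (-2.1923,-10.9615)
Δp = p'−p = (-0.1096,-0.5481); α = Δx/Fx = (-57/520) / (-57/26) = 1/20
check: Δy/Fy = (-57/104) / (-285/26) = 1/20 ✓

α = 1/20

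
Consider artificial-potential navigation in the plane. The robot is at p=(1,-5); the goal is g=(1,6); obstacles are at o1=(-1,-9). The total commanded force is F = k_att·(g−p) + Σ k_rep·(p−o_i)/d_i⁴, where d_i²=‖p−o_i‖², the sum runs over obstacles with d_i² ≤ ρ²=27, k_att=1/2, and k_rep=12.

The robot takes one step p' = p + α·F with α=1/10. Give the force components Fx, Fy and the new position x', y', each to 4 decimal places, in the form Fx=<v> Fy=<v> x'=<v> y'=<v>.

Fx=0.0600 Fy=5.6200 x'=1.0060 y'=-4.4380

F_att = 1/2·(g−p) = 1/2·(0,11) = (0.0000,5.5000)
o1: d²=20 ≤ ρ²=27; F_rep = 12·(2,4)/20² = (0.0600,0.1200)
F = F_att + ΣF_rep = (0.0600,5.6200)
p' = p + 1/10·F = (1.0060,-4.4380)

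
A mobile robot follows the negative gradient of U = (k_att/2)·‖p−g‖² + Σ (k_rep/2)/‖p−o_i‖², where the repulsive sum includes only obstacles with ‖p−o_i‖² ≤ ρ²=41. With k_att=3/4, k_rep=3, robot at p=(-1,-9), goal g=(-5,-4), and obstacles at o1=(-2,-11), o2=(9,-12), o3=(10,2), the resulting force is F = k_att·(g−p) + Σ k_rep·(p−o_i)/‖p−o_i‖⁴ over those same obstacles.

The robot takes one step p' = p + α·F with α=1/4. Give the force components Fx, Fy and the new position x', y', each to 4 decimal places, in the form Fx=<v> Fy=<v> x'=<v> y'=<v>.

F_att = 3/4·(g−p) = 3/4·(-4,5) = (-3.0000,3.7500)
o1: d²=5 ≤ ρ²=41; F_rep = 3·(1,2)/5² = (0.1200,0.2400)
o2: d²=109 > ρ²=41 → inactive
o3: d²=242 > ρ²=41 → inactive
F = F_att + ΣF_rep = (-2.8800,3.9900)
p' = p + 1/4·F = (-1.7200,-8.0025)

Fx=-2.8800 Fy=3.9900 x'=-1.7200 y'=-8.0025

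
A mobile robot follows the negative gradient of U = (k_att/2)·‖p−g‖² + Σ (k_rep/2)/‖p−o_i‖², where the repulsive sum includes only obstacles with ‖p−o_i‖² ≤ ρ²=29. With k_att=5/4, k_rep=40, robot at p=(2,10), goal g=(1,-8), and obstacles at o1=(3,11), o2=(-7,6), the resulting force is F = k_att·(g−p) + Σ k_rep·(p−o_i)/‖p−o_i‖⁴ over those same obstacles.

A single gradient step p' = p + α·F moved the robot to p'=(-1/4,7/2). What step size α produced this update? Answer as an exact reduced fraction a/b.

α = 1/5

F_att = 5/4·(g−p) = 5/4·(-1,-18) = (-1.2500,-22.5000)
o1: d²=2 ≤ ρ²=29; F_rep = 40·(-1,-1)/2² = (-10.0000,-10.0000)
o2: d²=97 > ρ²=29 → inactive
F = F_att + ΣF_rep = (-11.2500,-32.5000)
Δp = p'−p = (-2.2500,-6.5000); α = Δx/Fx = (-9/4) / (-45/4) = 1/5
check: Δy/Fy = (-13/2) / (-65/2) = 1/5 ✓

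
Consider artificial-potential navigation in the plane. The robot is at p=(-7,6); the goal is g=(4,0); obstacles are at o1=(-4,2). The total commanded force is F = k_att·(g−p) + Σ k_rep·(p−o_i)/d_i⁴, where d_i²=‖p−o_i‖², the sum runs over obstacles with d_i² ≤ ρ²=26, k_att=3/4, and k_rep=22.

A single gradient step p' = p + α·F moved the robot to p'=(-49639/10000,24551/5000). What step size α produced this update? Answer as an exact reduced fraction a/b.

F_att = 3/4·(g−p) = 3/4·(11,-6) = (8.2500,-4.5000)
o1: d²=25 ≤ ρ²=26; F_rep = 22·(-3,4)/25² = (-0.1056,0.1408)
F = F_att + ΣF_rep = (8.1444,-4.3592)
Δp = p'−p = (2.0361,-1.0898); α = Δx/Fx = (20361/10000) / (20361/2500) = 1/4
check: Δy/Fy = (-5449/5000) / (-5449/1250) = 1/4 ✓

α = 1/4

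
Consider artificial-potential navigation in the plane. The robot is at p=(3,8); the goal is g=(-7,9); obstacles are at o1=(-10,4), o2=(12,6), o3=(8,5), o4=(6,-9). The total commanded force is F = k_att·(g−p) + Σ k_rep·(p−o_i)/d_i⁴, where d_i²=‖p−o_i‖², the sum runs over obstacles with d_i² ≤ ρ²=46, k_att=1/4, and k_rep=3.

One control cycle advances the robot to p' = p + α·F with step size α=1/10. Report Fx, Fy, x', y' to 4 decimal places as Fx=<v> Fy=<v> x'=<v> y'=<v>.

F_att = 1/4·(g−p) = 1/4·(-10,1) = (-2.5000,0.2500)
o1: d²=185 > ρ²=46 → inactive
o2: d²=85 > ρ²=46 → inactive
o3: d²=34 ≤ ρ²=46; F_rep = 3·(-5,3)/34² = (-0.0130,0.0078)
o4: d²=298 > ρ²=46 → inactive
F = F_att + ΣF_rep = (-2.5130,0.2578)
p' = p + 1/10·F = (2.7487,8.0258)

Fx=-2.5130 Fy=0.2578 x'=2.7487 y'=8.0258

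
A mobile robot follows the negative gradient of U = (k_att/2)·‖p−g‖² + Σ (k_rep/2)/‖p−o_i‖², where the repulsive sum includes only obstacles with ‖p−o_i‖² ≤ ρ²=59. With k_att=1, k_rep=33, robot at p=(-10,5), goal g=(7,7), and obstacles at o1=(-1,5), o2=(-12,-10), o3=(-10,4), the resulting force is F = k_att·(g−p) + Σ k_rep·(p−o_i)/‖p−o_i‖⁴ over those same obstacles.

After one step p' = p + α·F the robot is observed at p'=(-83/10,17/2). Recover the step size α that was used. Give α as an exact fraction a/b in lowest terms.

F_att = 1·(g−p) = 1·(17,2) = (17.0000,2.0000)
o1: d²=81 > ρ²=59 → inactive
o2: d²=229 > ρ²=59 → inactive
o3: d²=1 ≤ ρ²=59; F_rep = 33·(0,1)/1² = (0.0000,33.0000)
F = F_att + ΣF_rep = (17.0000,35.0000)
Δp = p'−p = (1.7000,3.5000); α = Δx/Fx = (17/10) / (17) = 1/10
check: Δy/Fy = (7/2) / (35) = 1/10 ✓

α = 1/10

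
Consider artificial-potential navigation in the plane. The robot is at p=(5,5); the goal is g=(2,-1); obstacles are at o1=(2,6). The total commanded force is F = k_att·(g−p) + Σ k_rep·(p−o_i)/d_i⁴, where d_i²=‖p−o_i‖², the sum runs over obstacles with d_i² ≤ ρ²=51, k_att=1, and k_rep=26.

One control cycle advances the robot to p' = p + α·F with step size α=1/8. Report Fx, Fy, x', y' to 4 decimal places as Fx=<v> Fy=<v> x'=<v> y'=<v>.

Fx=-2.2200 Fy=-6.2600 x'=4.7225 y'=4.2175

F_att = 1·(g−p) = 1·(-3,-6) = (-3.0000,-6.0000)
o1: d²=10 ≤ ρ²=51; F_rep = 26·(3,-1)/10² = (0.7800,-0.2600)
F = F_att + ΣF_rep = (-2.2200,-6.2600)
p' = p + 1/8·F = (4.7225,4.2175)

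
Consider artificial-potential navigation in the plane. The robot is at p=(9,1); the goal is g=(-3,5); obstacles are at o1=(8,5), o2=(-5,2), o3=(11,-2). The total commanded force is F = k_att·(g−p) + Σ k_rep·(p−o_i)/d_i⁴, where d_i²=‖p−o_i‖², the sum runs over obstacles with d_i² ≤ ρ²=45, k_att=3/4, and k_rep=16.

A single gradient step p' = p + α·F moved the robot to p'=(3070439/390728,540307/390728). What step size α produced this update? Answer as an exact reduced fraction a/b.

α = 1/8

F_att = 3/4·(g−p) = 3/4·(-12,4) = (-9.0000,3.0000)
o1: d²=17 ≤ ρ²=45; F_rep = 16·(1,-4)/17² = (0.0554,-0.2215)
o2: d²=197 > ρ²=45 → inactive
o3: d²=13 ≤ ρ²=45; F_rep = 16·(-2,3)/13² = (-0.1893,0.2840)
F = F_att + ΣF_rep = (-9.1340,3.0626)
Δp = p'−p = (-1.1417,0.3828); α = Δx/Fx = (-446113/390728) / (-446113/48841) = 1/8
check: Δy/Fy = (149579/390728) / (149579/48841) = 1/8 ✓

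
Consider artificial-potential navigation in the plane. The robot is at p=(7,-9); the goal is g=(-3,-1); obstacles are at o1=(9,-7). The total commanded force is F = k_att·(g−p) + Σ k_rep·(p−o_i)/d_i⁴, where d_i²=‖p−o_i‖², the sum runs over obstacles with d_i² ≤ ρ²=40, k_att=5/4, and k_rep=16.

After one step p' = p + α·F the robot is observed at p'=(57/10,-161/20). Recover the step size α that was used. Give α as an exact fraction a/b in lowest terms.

α = 1/10

F_att = 5/4·(g−p) = 5/4·(-10,8) = (-12.5000,10.0000)
o1: d²=8 ≤ ρ²=40; F_rep = 16·(-2,-2)/8² = (-0.5000,-0.5000)
F = F_att + ΣF_rep = (-13.0000,9.5000)
Δp = p'−p = (-1.3000,0.9500); α = Δx/Fx = (-13/10) / (-13) = 1/10
check: Δy/Fy = (19/20) / (19/2) = 1/10 ✓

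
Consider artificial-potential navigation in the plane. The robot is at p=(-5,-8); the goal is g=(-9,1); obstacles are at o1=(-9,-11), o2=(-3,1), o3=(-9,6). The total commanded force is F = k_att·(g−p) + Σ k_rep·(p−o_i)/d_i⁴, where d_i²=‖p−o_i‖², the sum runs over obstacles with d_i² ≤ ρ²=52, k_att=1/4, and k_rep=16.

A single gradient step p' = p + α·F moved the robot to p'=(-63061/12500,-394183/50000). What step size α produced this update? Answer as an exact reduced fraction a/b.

α = 1/20

F_att = 1/4·(g−p) = 1/4·(-4,9) = (-1.0000,2.2500)
o1: d²=25 ≤ ρ²=52; F_rep = 16·(4,3)/25² = (0.1024,0.0768)
o2: d²=85 > ρ²=52 → inactive
o3: d²=212 > ρ²=52 → inactive
F = F_att + ΣF_rep = (-0.8976,2.3268)
Δp = p'−p = (-0.0449,0.1163); α = Δx/Fx = (-561/12500) / (-561/625) = 1/20
check: Δy/Fy = (5817/50000) / (5817/2500) = 1/20 ✓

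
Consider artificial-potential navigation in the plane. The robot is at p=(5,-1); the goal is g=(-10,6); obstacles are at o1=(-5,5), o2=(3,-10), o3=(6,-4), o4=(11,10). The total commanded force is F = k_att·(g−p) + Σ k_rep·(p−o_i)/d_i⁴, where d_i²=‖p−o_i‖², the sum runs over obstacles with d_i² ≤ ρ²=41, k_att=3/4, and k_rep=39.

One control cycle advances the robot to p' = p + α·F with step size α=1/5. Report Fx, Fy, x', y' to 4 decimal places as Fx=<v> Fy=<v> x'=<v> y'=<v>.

Fx=-11.6400 Fy=6.4200 x'=2.6720 y'=0.2840

F_att = 3/4·(g−p) = 3/4·(-15,7) = (-11.2500,5.2500)
o1: d²=136 > ρ²=41 → inactive
o2: d²=85 > ρ²=41 → inactive
o3: d²=10 ≤ ρ²=41; F_rep = 39·(-1,3)/10² = (-0.3900,1.1700)
o4: d²=157 > ρ²=41 → inactive
F = F_att + ΣF_rep = (-11.6400,6.4200)
p' = p + 1/5·F = (2.6720,0.2840)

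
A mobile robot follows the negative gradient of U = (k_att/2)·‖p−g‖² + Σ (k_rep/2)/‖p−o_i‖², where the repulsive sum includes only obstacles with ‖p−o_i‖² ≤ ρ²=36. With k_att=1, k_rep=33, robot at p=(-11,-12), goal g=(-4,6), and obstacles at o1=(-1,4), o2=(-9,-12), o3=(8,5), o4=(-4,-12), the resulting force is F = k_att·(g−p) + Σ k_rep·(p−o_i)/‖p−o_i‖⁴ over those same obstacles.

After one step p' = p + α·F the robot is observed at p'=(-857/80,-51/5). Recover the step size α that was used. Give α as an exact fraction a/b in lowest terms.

α = 1/10

F_att = 1·(g−p) = 1·(7,18) = (7.0000,18.0000)
o1: d²=356 > ρ²=36 → inactive
o2: d²=4 ≤ ρ²=36; F_rep = 33·(-2,0)/4² = (-4.1250,0.0000)
o3: d²=650 > ρ²=36 → inactive
o4: d²=49 > ρ²=36 → inactive
F = F_att + ΣF_rep = (2.8750,18.0000)
Δp = p'−p = (0.2875,1.8000); α = Δx/Fx = (23/80) / (23/8) = 1/10
check: Δy/Fy = (9/5) / (18) = 1/10 ✓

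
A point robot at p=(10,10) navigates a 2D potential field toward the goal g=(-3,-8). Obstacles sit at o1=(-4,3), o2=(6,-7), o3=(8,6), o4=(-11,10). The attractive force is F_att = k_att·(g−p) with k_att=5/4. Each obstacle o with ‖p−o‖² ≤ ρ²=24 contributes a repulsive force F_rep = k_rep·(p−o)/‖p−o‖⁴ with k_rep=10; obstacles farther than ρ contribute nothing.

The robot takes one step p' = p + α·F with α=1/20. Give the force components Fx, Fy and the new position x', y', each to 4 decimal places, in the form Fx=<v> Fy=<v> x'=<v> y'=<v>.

Fx=-16.2000 Fy=-22.4000 x'=9.1900 y'=8.8800

F_att = 5/4·(g−p) = 5/4·(-13,-18) = (-16.2500,-22.5000)
o1: d²=245 > ρ²=24 → inactive
o2: d²=305 > ρ²=24 → inactive
o3: d²=20 ≤ ρ²=24; F_rep = 10·(2,4)/20² = (0.0500,0.1000)
o4: d²=441 > ρ²=24 → inactive
F = F_att + ΣF_rep = (-16.2000,-22.4000)
p' = p + 1/20·F = (9.1900,8.8800)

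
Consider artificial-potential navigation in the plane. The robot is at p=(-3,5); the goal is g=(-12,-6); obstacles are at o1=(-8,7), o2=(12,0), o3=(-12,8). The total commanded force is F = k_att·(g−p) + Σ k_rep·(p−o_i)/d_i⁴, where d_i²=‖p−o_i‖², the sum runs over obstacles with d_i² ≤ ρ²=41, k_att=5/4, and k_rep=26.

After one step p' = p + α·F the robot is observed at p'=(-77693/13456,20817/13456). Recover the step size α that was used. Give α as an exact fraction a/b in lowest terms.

F_att = 5/4·(g−p) = 5/4·(-9,-11) = (-11.2500,-13.7500)
o1: d²=29 ≤ ρ²=41; F_rep = 26·(5,-2)/29² = (0.1546,-0.0618)
o2: d²=250 > ρ²=41 → inactive
o3: d²=90 > ρ²=41 → inactive
F = F_att + ΣF_rep = (-11.0954,-13.8118)
Δp = p'−p = (-2.7739,-3.4530); α = Δx/Fx = (-37325/13456) / (-37325/3364) = 1/4
check: Δy/Fy = (-46463/13456) / (-46463/3364) = 1/4 ✓

α = 1/4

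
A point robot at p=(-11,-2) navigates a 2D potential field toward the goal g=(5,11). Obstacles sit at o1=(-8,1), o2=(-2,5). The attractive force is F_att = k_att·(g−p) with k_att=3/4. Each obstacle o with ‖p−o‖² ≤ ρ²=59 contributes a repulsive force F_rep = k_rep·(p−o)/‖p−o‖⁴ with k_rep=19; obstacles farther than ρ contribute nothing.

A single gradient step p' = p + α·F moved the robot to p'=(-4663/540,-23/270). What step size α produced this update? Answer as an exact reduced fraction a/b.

F_att = 3/4·(g−p) = 3/4·(16,13) = (12.0000,9.7500)
o1: d²=18 ≤ ρ²=59; F_rep = 19·(-3,-3)/18² = (-0.1759,-0.1759)
o2: d²=130 > ρ²=59 → inactive
F = F_att + ΣF_rep = (11.8241,9.5741)
Δp = p'−p = (2.3648,1.9148); α = Δx/Fx = (1277/540) / (1277/108) = 1/5
check: Δy/Fy = (517/270) / (517/54) = 1/5 ✓

α = 1/5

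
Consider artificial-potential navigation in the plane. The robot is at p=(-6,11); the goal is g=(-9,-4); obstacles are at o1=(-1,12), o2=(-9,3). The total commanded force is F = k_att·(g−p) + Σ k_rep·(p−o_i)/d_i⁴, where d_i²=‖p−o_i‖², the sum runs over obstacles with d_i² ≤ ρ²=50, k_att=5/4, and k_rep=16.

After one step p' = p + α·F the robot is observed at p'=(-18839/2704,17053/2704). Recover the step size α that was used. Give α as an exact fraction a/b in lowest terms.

α = 1/4

F_att = 5/4·(g−p) = 5/4·(-3,-15) = (-3.7500,-18.7500)
o1: d²=26 ≤ ρ²=50; F_rep = 16·(-5,-1)/26² = (-0.1183,-0.0237)
o2: d²=73 > ρ²=50 → inactive
F = F_att + ΣF_rep = (-3.8683,-18.7737)
Δp = p'−p = (-0.9671,-4.6934); α = Δx/Fx = (-2615/2704) / (-2615/676) = 1/4
check: Δy/Fy = (-12691/2704) / (-12691/676) = 1/4 ✓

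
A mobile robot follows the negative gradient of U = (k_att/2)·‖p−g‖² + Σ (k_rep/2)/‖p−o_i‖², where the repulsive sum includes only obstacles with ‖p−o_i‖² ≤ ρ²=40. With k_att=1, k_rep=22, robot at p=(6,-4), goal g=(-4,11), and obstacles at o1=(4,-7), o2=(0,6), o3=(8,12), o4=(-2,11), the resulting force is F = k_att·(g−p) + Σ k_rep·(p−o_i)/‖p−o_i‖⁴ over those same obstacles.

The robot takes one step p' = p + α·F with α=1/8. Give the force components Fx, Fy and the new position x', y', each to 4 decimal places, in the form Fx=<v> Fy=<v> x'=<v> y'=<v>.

Fx=-9.7396 Fy=15.3905 x'=4.7825 y'=-2.0762

F_att = 1·(g−p) = 1·(-10,15) = (-10.0000,15.0000)
o1: d²=13 ≤ ρ²=40; F_rep = 22·(2,3)/13² = (0.2604,0.3905)
o2: d²=136 > ρ²=40 → inactive
o3: d²=260 > ρ²=40 → inactive
o4: d²=289 > ρ²=40 → inactive
F = F_att + ΣF_rep = (-9.7396,15.3905)
p' = p + 1/8·F = (4.7825,-2.0762)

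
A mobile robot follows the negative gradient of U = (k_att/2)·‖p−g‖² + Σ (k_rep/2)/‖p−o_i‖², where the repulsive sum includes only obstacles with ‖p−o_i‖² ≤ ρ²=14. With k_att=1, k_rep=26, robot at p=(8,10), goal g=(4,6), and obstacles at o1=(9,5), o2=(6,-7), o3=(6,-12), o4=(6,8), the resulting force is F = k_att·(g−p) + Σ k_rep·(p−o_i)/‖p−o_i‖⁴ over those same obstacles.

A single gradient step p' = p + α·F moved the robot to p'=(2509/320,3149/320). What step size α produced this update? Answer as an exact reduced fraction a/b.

α = 1/20

F_att = 1·(g−p) = 1·(-4,-4) = (-4.0000,-4.0000)
o1: d²=26 > ρ²=14 → inactive
o2: d²=293 > ρ²=14 → inactive
o3: d²=488 > ρ²=14 → inactive
o4: d²=8 ≤ ρ²=14; F_rep = 26·(2,2)/8² = (0.8125,0.8125)
F = F_att + ΣF_rep = (-3.1875,-3.1875)
Δp = p'−p = (-0.1594,-0.1594); α = Δx/Fx = (-51/320) / (-51/16) = 1/20
check: Δy/Fy = (-51/320) / (-51/16) = 1/20 ✓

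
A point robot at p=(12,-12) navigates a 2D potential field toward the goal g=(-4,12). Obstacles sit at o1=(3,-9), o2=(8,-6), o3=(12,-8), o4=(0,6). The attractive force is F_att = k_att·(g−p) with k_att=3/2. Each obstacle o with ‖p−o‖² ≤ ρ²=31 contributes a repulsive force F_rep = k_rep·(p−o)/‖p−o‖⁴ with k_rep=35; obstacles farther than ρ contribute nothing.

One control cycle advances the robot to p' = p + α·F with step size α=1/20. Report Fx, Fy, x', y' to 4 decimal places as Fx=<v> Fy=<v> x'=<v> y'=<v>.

F_att = 3/2·(g−p) = 3/2·(-16,24) = (-24.0000,36.0000)
o1: d²=90 > ρ²=31 → inactive
o2: d²=52 > ρ²=31 → inactive
o3: d²=16 ≤ ρ²=31; F_rep = 35·(0,-4)/16² = (0.0000,-0.5469)
o4: d²=468 > ρ²=31 → inactive
F = F_att + ΣF_rep = (-24.0000,35.4531)
p' = p + 1/20·F = (10.8000,-10.2273)

Fx=-24.0000 Fy=35.4531 x'=10.8000 y'=-10.2273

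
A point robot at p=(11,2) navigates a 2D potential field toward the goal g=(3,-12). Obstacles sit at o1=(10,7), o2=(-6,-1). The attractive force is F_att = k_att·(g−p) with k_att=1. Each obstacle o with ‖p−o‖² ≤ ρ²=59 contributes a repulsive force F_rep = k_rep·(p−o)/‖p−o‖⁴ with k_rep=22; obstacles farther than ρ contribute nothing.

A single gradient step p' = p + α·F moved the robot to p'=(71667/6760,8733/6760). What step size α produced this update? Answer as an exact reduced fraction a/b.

α = 1/20

F_att = 1·(g−p) = 1·(-8,-14) = (-8.0000,-14.0000)
o1: d²=26 ≤ ρ²=59; F_rep = 22·(1,-5)/26² = (0.0325,-0.1627)
o2: d²=298 > ρ²=59 → inactive
F = F_att + ΣF_rep = (-7.9675,-14.1627)
Δp = p'−p = (-0.3984,-0.7081); α = Δx/Fx = (-2693/6760) / (-2693/338) = 1/20
check: Δy/Fy = (-4787/6760) / (-4787/338) = 1/20 ✓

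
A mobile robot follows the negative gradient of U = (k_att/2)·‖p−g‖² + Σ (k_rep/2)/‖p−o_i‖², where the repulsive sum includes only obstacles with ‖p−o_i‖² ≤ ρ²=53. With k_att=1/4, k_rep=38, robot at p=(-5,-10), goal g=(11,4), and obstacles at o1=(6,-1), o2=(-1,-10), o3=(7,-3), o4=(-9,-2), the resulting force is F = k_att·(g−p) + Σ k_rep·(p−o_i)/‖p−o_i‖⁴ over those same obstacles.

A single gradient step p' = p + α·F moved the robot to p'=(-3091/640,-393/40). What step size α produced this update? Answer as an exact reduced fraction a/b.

α = 1/20

F_att = 1/4·(g−p) = 1/4·(16,14) = (4.0000,3.5000)
o1: d²=202 > ρ²=53 → inactive
o2: d²=16 ≤ ρ²=53; F_rep = 38·(-4,0)/16² = (-0.5938,0.0000)
o3: d²=193 > ρ²=53 → inactive
o4: d²=80 > ρ²=53 → inactive
F = F_att + ΣF_rep = (3.4062,3.5000)
Δp = p'−p = (0.1703,0.1750); α = Δx/Fx = (109/640) / (109/32) = 1/20
check: Δy/Fy = (7/40) / (7/2) = 1/20 ✓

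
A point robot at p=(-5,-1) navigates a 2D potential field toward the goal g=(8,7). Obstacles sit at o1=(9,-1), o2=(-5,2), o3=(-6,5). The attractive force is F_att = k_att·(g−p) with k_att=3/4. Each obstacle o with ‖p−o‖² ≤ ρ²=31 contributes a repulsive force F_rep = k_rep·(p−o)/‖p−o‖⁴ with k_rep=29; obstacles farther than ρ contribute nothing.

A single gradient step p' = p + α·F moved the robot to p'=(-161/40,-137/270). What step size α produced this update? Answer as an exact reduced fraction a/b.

α = 1/10

F_att = 3/4·(g−p) = 3/4·(13,8) = (9.7500,6.0000)
o1: d²=196 > ρ²=31 → inactive
o2: d²=9 ≤ ρ²=31; F_rep = 29·(0,-3)/9² = (0.0000,-1.0741)
o3: d²=37 > ρ²=31 → inactive
F = F_att + ΣF_rep = (9.7500,4.9259)
Δp = p'−p = (0.9750,0.4926); α = Δx/Fx = (39/40) / (39/4) = 1/10
check: Δy/Fy = (133/270) / (133/27) = 1/10 ✓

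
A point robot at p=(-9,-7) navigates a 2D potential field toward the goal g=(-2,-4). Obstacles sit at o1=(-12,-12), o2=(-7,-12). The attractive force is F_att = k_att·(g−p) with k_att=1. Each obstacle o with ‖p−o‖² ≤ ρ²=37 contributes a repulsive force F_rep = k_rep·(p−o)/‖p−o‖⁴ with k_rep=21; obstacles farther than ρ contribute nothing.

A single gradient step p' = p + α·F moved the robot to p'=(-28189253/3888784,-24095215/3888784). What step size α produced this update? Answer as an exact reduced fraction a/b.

F_att = 1·(g−p) = 1·(7,3) = (7.0000,3.0000)
o1: d²=34 ≤ ρ²=37; F_rep = 21·(3,5)/34² = (0.0545,0.0908)
o2: d²=29 ≤ ρ²=37; F_rep = 21·(-2,5)/29² = (-0.0499,0.1249)
F = F_att + ΣF_rep = (7.0046,3.2157)
Δp = p'−p = (1.7511,0.8039); α = Δx/Fx = (6809803/3888784) / (6809803/972196) = 1/4
check: Δy/Fy = (3126273/3888784) / (3126273/972196) = 1/4 ✓

α = 1/4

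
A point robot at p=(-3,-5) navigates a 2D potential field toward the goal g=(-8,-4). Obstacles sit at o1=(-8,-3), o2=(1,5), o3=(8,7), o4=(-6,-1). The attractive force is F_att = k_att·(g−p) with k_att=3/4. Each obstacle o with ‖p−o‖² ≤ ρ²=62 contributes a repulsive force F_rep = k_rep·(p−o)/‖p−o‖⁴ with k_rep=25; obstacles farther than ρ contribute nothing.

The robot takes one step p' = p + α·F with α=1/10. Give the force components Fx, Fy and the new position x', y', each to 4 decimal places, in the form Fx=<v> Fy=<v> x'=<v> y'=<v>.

F_att = 3/4·(g−p) = 3/4·(-5,1) = (-3.7500,0.7500)
o1: d²=29 ≤ ρ²=62; F_rep = 25·(5,-2)/29² = (0.1486,-0.0595)
o2: d²=116 > ρ²=62 → inactive
o3: d²=265 > ρ²=62 → inactive
o4: d²=25 ≤ ρ²=62; F_rep = 25·(3,-4)/25² = (0.1200,-0.1600)
F = F_att + ΣF_rep = (-3.4814,0.5305)
p' = p + 1/10·F = (-3.3481,-4.9469)

Fx=-3.4814 Fy=0.5305 x'=-3.3481 y'=-4.9469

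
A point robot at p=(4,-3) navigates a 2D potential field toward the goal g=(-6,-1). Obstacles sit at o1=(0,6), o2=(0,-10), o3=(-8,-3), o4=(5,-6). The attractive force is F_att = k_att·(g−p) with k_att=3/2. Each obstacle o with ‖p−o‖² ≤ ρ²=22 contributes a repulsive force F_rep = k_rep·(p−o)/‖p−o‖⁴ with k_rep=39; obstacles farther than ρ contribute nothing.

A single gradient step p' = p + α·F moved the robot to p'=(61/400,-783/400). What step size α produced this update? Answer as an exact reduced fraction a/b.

α = 1/4

F_att = 3/2·(g−p) = 3/2·(-10,2) = (-15.0000,3.0000)
o1: d²=97 > ρ²=22 → inactive
o2: d²=65 > ρ²=22 → inactive
o3: d²=144 > ρ²=22 → inactive
o4: d²=10 ≤ ρ²=22; F_rep = 39·(-1,3)/10² = (-0.3900,1.1700)
F = F_att + ΣF_rep = (-15.3900,4.1700)
Δp = p'−p = (-3.8475,1.0425); α = Δx/Fx = (-1539/400) / (-1539/100) = 1/4
check: Δy/Fy = (417/400) / (417/100) = 1/4 ✓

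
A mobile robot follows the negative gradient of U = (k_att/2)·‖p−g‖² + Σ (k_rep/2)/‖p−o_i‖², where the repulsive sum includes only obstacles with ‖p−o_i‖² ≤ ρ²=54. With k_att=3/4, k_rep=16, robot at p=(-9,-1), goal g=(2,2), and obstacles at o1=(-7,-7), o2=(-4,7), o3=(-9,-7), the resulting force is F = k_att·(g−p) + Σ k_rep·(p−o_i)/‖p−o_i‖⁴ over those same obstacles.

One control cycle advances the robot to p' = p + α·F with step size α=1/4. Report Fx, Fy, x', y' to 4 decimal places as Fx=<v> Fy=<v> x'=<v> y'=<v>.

Fx=8.2300 Fy=2.3841 x'=-6.9425 y'=-0.4040

F_att = 3/4·(g−p) = 3/4·(11,3) = (8.2500,2.2500)
o1: d²=40 ≤ ρ²=54; F_rep = 16·(-2,6)/40² = (-0.0200,0.0600)
o2: d²=89 > ρ²=54 → inactive
o3: d²=36 ≤ ρ²=54; F_rep = 16·(0,6)/36² = (0.0000,0.0741)
F = F_att + ΣF_rep = (8.2300,2.3841)
p' = p + 1/4·F = (-6.9425,-0.4040)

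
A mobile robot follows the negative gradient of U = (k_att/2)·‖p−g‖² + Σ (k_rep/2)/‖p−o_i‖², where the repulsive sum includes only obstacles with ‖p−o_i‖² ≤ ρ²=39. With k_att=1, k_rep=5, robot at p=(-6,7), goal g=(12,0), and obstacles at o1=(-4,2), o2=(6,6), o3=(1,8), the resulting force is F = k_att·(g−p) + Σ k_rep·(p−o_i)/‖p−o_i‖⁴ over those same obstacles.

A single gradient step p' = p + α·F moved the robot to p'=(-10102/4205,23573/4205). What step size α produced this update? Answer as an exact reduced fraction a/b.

F_att = 1·(g−p) = 1·(18,-7) = (18.0000,-7.0000)
o1: d²=29 ≤ ρ²=39; F_rep = 5·(-2,5)/29² = (-0.0119,0.0297)
o2: d²=145 > ρ²=39 → inactive
o3: d²=50 > ρ²=39 → inactive
F = F_att + ΣF_rep = (17.9881,-6.9703)
Δp = p'−p = (3.5976,-1.3941); α = Δx/Fx = (15128/4205) / (15128/841) = 1/5
check: Δy/Fy = (-5862/4205) / (-5862/841) = 1/5 ✓

α = 1/5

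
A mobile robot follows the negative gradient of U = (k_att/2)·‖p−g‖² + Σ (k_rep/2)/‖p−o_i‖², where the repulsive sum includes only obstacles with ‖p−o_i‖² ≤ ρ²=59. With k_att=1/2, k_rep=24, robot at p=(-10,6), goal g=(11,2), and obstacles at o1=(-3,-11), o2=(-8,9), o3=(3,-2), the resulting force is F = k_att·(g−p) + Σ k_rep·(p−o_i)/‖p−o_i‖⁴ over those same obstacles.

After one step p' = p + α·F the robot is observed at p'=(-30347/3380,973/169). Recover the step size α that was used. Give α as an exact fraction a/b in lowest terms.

α = 1/10

F_att = 1/2·(g−p) = 1/2·(21,-4) = (10.5000,-2.0000)
o1: d²=338 > ρ²=59 → inactive
o2: d²=13 ≤ ρ²=59; F_rep = 24·(-2,-3)/13² = (-0.2840,-0.4260)
o3: d²=233 > ρ²=59 → inactive
F = F_att + ΣF_rep = (10.2160,-2.4260)
Δp = p'−p = (1.0216,-0.2426); α = Δx/Fx = (3453/3380) / (3453/338) = 1/10
check: Δy/Fy = (-41/169) / (-410/169) = 1/10 ✓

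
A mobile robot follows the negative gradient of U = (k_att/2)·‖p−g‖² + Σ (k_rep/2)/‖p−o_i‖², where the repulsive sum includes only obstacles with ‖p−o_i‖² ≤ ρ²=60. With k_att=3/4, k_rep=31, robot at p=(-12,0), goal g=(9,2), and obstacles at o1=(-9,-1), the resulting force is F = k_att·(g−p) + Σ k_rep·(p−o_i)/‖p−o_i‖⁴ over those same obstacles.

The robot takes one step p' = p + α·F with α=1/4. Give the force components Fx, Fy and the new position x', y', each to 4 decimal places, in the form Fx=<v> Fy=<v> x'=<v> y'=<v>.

Fx=14.8200 Fy=1.8100 x'=-8.2950 y'=0.4525

F_att = 3/4·(g−p) = 3/4·(21,2) = (15.7500,1.5000)
o1: d²=10 ≤ ρ²=60; F_rep = 31·(-3,1)/10² = (-0.9300,0.3100)
F = F_att + ΣF_rep = (14.8200,1.8100)
p' = p + 1/4·F = (-8.2950,0.4525)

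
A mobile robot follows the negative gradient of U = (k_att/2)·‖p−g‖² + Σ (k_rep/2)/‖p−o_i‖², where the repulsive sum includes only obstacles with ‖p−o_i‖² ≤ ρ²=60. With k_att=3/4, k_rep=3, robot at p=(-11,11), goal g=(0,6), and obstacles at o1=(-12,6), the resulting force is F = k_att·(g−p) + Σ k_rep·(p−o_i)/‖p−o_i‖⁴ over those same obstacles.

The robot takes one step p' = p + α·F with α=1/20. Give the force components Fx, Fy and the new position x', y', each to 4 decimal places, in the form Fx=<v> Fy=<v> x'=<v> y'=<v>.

Fx=8.2544 Fy=-3.7278 x'=-10.5873 y'=10.8136

F_att = 3/4·(g−p) = 3/4·(11,-5) = (8.2500,-3.7500)
o1: d²=26 ≤ ρ²=60; F_rep = 3·(1,5)/26² = (0.0044,0.0222)
F = F_att + ΣF_rep = (8.2544,-3.7278)
p' = p + 1/20·F = (-10.5873,10.8136)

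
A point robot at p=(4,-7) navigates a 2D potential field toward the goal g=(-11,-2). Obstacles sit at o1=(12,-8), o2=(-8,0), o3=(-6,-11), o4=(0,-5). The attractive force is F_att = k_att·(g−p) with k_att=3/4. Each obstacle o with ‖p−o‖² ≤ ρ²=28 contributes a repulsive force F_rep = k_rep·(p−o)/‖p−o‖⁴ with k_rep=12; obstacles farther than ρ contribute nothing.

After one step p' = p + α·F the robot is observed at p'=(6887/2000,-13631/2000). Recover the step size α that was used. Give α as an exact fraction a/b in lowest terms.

α = 1/20

F_att = 3/4·(g−p) = 3/4·(-15,5) = (-11.2500,3.7500)
o1: d²=65 > ρ²=28 → inactive
o2: d²=193 > ρ²=28 → inactive
o3: d²=116 > ρ²=28 → inactive
o4: d²=20 ≤ ρ²=28; F_rep = 12·(4,-2)/20² = (0.1200,-0.0600)
F = F_att + ΣF_rep = (-11.1300,3.6900)
Δp = p'−p = (-0.5565,0.1845); α = Δx/Fx = (-1113/2000) / (-1113/100) = 1/20
check: Δy/Fy = (369/2000) / (369/100) = 1/20 ✓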